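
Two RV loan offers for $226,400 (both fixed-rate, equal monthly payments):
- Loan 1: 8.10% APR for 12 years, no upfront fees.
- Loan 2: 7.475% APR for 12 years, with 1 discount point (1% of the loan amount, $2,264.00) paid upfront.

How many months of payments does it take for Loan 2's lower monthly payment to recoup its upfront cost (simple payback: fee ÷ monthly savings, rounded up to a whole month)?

Loan 1: monthly rate = 8.1%/12 = 0.0067500; payment = 226,400 × 0.0067500 / (1 − (1+0.0067500)^−144) = $2,463.10.
Loan 2: at 7.475% the monthly rate is 0.0062292, so the payment is 226,400 × 0.0062292 / (1 − 1.0062292^−144) = $2,385.97.
Monthly savings = $2,463.10 − $2,385.97 = $77.13.
Break-even = $2,264.00 / $77.13 = 29.35 → 30 months.

30 months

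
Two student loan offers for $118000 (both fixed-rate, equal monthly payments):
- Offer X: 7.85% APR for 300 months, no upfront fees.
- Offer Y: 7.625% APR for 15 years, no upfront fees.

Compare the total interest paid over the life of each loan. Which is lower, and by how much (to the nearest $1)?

Offer Y by $71,306

Offer X: at 7.85% the monthly rate is 0.0065417, so the payment is 118,000 × 0.0065417 / (1 − 1.0065417^−300) = $899.05.
Total interest on Offer X = 300 × $899.05 − $118,000 = $151,715.00.
Offer Y: at 7.625% the monthly rate is 0.0063542, so the payment is 118,000 × 0.0063542 / (1 − 1.0063542^−180) = $1,102.27.
Total interest on Offer Y = 180 × $1,102.27 − $118,000 = $80,408.60.
Offer Y is lower by $71,306.40.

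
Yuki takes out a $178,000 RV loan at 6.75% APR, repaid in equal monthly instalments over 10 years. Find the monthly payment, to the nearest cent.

At 6.75% the monthly rate is 0.0056250, so the payment is 178,000 × 0.0056250 / (1 − 1.0056250^−120) = $2,043.87.

$2,043.87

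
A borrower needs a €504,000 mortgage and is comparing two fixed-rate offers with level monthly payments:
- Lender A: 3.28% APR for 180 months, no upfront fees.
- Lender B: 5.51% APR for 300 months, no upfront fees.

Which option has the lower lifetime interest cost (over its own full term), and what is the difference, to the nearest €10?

Lender A: monthly rate = 3.28%/12 = 0.0027333; payment = 504,000 × 0.0027333 / (1 − (1+0.0027333)^−180) = €3,548.80.
Total interest on Lender A = 180 × €3,548.80 − €504,000 = €134,784.00.
Lender B: monthly rate = 5.51%/12 = 0.0045917; payment = 504,000 × 0.0045917 / (1 − (1+0.0045917)^−300) = €3,098.01.
Total interest on Lender B = 300 × €3,098.01 − €504,000 = €425,403.00.
Lender A is lower by €290,619.00.

Lender A by €290,620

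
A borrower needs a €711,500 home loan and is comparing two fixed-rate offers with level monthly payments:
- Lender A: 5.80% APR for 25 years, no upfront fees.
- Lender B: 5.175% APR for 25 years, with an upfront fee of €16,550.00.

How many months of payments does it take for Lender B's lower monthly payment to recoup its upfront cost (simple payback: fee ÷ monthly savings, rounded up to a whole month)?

Lender A: at 5.80% the monthly rate is 0.0048333, so the payment is 711,500 × 0.0048333 / (1 − 1.0048333^−300) = €4,497.62.
Lender B: at 5.175% the monthly rate is 0.0043125, so the payment is 711,500 × 0.0043125 / (1 − 1.0043125^−300) = €4,232.22.
Monthly savings = €4,497.62 − €4,232.22 = €265.40.
Break-even = €16,550.00 / €265.40 = 62.36 → 63 months.

63 months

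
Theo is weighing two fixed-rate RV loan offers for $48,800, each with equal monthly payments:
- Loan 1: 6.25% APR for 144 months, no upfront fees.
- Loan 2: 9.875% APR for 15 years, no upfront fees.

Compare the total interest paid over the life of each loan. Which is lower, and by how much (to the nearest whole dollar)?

Loan 1: monthly rate = 6.25%/12 = 0.0052083; payment = 48,800 × 0.0052083 / (1 − (1+0.0052083)^−144) = $482.55.
Total interest on Loan 1 = 144 × $482.55 − $48,800 = $20,687.20.
Loan 2: monthly rate = 9.875%/12 = 0.0082292; payment = 48,800 × 0.0082292 / (1 − (1+0.0082292)^−180) = $520.68.
Total interest on Loan 2 = 180 × $520.68 − $48,800 = $44,922.40.
Loan 1 is lower by $24,235.20.

Loan 1 by $24,235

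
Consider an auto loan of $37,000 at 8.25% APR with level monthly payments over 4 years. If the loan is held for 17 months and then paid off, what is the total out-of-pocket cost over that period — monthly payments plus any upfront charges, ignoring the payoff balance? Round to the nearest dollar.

Monthly rate = 8.25%/12 = 0.0068750; payment = 37,000 × 0.0068750 / (1 − (1+0.0068750)^−48) = $907.63.
Total outlay = 17 × $907.63 = $15,429.71.

$15,430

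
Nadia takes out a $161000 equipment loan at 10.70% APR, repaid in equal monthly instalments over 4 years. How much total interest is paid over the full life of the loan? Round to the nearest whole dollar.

Monthly rate = 10.7%/12 = 0.0089167; payment = 161,000 × 0.0089167 / (1 − (1+0.0089167)^−48) = $4,137.71.
Total paid = 48 × $4,137.71 = $198,610.08; interest = $198,610.08 − $161,000 = $37,610.08.

$37,610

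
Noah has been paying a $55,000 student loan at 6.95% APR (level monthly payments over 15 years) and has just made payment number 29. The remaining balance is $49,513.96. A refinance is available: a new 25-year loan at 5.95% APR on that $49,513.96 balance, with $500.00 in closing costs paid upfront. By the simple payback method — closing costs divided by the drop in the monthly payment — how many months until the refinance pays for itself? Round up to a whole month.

Current payment = 55,000 × 6.95%/12 / (1 − (1+0.0057917)^−180) = $492.82.
Refinanced payment = 49,513.96 × 0.0049583 / (1 − (1+0.0049583)^−300) = $317.51.
Monthly savings = $492.82 − $317.51 = $175.31.
Break-even = $500.00 / $175.31 = 2.85 → 3 months.

3 months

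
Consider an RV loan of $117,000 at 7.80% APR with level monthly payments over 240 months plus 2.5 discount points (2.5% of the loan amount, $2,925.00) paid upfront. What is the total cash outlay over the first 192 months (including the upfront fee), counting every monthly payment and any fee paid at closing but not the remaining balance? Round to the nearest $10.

At 7.80% the monthly rate is 0.0065000, so the payment is 117,000 × 0.0065000 / (1 − 1.0065000^−240) = $964.12.
Total outlay = 192 × $964.12 + $2,925.00 = $188,036.04.

$188,040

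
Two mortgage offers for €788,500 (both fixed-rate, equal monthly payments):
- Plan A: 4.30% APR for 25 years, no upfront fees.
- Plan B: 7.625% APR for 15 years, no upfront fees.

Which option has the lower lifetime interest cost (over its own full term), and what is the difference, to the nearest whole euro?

Plan A: at 4.30% the monthly rate is 0.0035833, so the payment is 788,500 × 0.0035833 / (1 − 1.0035833^−300) = €4,293.71.
Total interest on Plan A = 300 × €4,293.71 − €788,500 = €499,613.00.
Plan B: at 7.625% the monthly rate is 0.0063542, so the payment is 788,500 × 0.0063542 / (1 − 1.0063542^−180) = €7,365.61.
Total interest on Plan B = 180 × €7,365.61 − €788,500 = €537,309.80.
Plan A is lower by €37,696.80.

Plan A by €37,697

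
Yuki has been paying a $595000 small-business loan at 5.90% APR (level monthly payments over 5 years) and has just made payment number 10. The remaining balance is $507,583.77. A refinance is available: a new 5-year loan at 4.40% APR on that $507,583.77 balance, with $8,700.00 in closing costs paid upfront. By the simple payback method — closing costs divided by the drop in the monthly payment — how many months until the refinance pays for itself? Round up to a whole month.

5 months

Current payment = 595,000 × 5.9%/12 / (1 − (1+0.0049167)^−60) = $11,475.37.
Refinanced payment = 507,583.77 × 0.0036667 / (1 − (1+0.0036667)^−60) = $9,439.83.
Monthly savings = $11,475.37 − $9,439.83 = $2,035.54.
Break-even = $8,700.00 / $2,035.54 = 4.27 → 5 months.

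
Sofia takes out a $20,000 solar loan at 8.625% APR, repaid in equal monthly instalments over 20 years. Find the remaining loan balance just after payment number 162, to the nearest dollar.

With monthly rate i = 8.625%/12 = 0.0071875, the balance after k of n payments is P · [(1+i)^n − (1+i)^k] / [(1+i)^n − 1].
(1+0.0071875)^240 = 5.57800021 and (1+0.0071875)^162 = 3.19060473, so the balance is 20,000 × (5.57800021 − 3.19060473) / (5.57800021 − 1) = $10,429.86.

$10,430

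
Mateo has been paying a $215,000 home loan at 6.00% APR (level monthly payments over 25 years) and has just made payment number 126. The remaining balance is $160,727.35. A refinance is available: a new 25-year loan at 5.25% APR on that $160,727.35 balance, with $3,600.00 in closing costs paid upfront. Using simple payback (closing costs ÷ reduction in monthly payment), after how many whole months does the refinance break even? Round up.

Current payment = 215,000 × 6%/12 / (1 − (1+0.0050000)^−300) = $1,385.25.
Refinanced payment = 160,727.35 × 0.0043750 / (1 − (1+0.0043750)^−300) = $963.15.
Monthly savings = $1,385.25 − $963.15 = $422.10.
Break-even = $3,600.00 / $422.10 = 8.53 → 9 months.

9 months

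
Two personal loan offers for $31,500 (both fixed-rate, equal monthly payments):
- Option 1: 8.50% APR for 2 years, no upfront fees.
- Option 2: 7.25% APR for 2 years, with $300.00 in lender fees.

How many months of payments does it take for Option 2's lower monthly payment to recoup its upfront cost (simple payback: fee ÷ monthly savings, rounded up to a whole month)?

Option 1: monthly rate = 8.5%/12 = 0.0070833; payment = 31,500 × 0.0070833 / (1 − (1+0.0070833)^−24) = $1,431.85.
Option 2: at 7.25% the monthly rate is 0.0060417, so the payment is 31,500 × 0.0060417 / (1 − 1.0060417^−24) = $1,413.91.
Monthly savings = $1,431.85 − $1,413.91 = $17.94.
Break-even = $300.00 / $17.94 = 16.72 → 17 months.

17 months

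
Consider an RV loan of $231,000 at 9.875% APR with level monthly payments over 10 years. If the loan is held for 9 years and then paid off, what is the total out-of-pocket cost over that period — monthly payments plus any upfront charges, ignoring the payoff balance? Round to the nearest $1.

At 9.875% the monthly rate is 0.0082292, so the payment is 231,000 × 0.0082292 / (1 − 1.0082292^−120) = $3,036.71.
Total outlay = 108 × $3,036.71 = $327,964.68.

$327,965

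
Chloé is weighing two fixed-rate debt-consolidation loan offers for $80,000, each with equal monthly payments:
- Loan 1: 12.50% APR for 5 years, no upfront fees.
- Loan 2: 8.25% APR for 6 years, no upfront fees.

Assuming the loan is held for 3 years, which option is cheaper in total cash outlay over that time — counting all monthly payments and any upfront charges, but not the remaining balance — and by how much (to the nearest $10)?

Loan 2 by $13,950

Loan 1: at 12.50% the monthly rate is 0.0104167, so the payment is 80,000 × 0.0104167 / (1 − 1.0104167^−60) = $1,799.84.
Loan 2: at 8.25% the monthly rate is 0.0068750, so the payment is 80,000 × 0.0068750 / (1 − 1.0068750^−72) = $1,412.44.
Over 36 months: Loan 1 costs 36 × $1,799.84 = $64,794.24; Loan 2 costs 36 × $1,412.44 = $50,847.84.
Loan 2 is cheaper by $64,794.24 − $50,847.84 = $13,946.40.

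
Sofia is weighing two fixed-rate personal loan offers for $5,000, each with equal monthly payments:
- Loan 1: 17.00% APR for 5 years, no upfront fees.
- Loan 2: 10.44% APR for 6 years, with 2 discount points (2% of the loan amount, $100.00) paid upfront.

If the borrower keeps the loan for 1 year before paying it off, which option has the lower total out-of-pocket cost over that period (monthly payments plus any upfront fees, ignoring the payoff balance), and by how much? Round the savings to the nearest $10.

Loan 2 by $270

Loan 1: at 17.00% the monthly rate is 0.0141667, so the payment is 5,000 × 0.0141667 / (1 − 1.0141667^−60) = $124.26.
Loan 2: monthly rate = 10.44%/12 = 0.0087000; payment = 5,000 × 0.0087000 / (1 − (1+0.0087000)^−72) = $93.74.
Over 12 months: Loan 1 costs 12 × $124.26 = $1,491.12; Loan 2 costs 12 × $93.74 + $100.00 = $1,224.88.
Loan 2 is cheaper by $1,491.12 − $1,224.88 = $266.24.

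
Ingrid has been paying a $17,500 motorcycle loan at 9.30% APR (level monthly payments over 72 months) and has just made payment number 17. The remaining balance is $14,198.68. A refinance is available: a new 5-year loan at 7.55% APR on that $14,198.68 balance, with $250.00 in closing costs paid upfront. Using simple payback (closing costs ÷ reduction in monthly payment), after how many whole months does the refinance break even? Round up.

8 months

Current payment = 17,500 × 9.3%/12 / (1 − (1+0.0077500)^−72) = $318.06.
Refinanced payment = 14,198.68 × 0.0062917 / (1 − (1+0.0062917)^−60) = $284.85.
Monthly savings = $318.06 − $284.85 = $33.21.
Break-even = $250.00 / $33.21 = 7.53 → 8 months.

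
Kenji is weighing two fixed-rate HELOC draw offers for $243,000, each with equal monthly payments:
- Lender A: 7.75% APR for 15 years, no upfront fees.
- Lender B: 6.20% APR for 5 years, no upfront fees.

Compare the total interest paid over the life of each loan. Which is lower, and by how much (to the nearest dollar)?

Lender A: at 7.75% the monthly rate is 0.0064583, so the payment is 243,000 × 0.0064583 / (1 − 1.0064583^−180) = $2,287.30.
Total interest on Lender A = 180 × $2,287.30 − $243,000 = $168,714.00.
Lender B: at 6.20% the monthly rate is 0.0051667, so the payment is 243,000 × 0.0051667 / (1 − 1.0051667^−60) = $4,720.50.
Total interest on Lender B = 60 × $4,720.50 − $243,000 = $40,230.00.
Lender B is lower by $128,484.00.

Lender B by $128,484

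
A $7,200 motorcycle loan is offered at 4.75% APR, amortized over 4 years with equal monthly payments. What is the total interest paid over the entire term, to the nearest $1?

$720

Monthly rate = 4.75%/12 = 0.0039583; payment = 7,200 × 0.0039583 / (1 − (1+0.0039583)^−48) = $165.00.
Total paid = 48 × $165.00 = $7,920.00; interest = $7,920.00 − $7,200 = $720.00.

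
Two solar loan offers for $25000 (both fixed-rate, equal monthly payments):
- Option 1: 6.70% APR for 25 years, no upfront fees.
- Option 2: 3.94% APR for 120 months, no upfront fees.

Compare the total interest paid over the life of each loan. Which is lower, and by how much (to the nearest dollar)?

Option 1: monthly rate = 6.7%/12 = 0.0055833; payment = 25,000 × 0.0055833 / (1 − (1+0.0055833)^−300) = $171.94.
Total interest on Option 1 = 300 × $171.94 − $25,000 = $26,582.00.
Option 2: monthly rate = 3.94%/12 = 0.0032833; payment = 25,000 × 0.0032833 / (1 − (1+0.0032833)^−120) = $252.40.
Total interest on Option 2 = 120 × $252.40 − $25,000 = $5,288.00.
Option 2 is lower by $21,294.00.

Option 2 by $21,294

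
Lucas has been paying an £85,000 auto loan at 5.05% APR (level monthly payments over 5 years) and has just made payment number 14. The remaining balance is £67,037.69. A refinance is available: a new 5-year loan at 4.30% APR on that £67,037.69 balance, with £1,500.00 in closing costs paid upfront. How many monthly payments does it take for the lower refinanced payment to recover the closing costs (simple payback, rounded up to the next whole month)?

Current payment = 85,000 × 5.05%/12 / (1 − (1+0.0042083)^−60) = £1,606.00.
Refinanced payment = 67,037.69 × 0.0035833 / (1 − (1+0.0035833)^−60) = £1,243.70.
Monthly savings = £1,606.00 − £1,243.70 = £362.30.
Break-even = £1,500.00 / £362.30 = 4.14 → 5 months.

5 months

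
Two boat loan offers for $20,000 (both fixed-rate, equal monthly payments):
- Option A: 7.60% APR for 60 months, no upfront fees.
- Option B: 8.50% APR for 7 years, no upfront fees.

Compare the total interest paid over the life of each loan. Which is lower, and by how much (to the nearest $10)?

Option A: at 7.60% the monthly rate is 0.0063333, so the payment is 20,000 × 0.0063333 / (1 − 1.0063333^−60) = $401.71.
Total interest on Option A = 60 × $401.71 − $20,000 = $4,102.60.
Option B: at 8.50% the monthly rate is 0.0070833, so the payment is 20,000 × 0.0070833 / (1 − 1.0070833^−84) = $316.73.
Total interest on Option B = 84 × $316.73 − $20,000 = $6,605.32.
Option A is lower by $2,502.72.

Option A by $2,500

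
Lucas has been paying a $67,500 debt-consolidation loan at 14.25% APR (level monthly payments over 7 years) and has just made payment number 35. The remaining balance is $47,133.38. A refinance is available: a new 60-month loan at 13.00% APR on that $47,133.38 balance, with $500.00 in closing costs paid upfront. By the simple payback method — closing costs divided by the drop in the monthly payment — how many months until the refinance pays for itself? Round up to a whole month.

3 months

Current payment = 67,500 × 14.25%/12 / (1 − (1+0.0118750)^−84) = $1,274.29.
Refinanced payment = 47,133.38 × 0.0108333 / (1 − (1+0.0108333)^−60) = $1,072.43.
Monthly savings = $1,274.29 − $1,072.43 = $201.86.
Break-even = $500.00 / $201.86 = 2.48 → 3 months.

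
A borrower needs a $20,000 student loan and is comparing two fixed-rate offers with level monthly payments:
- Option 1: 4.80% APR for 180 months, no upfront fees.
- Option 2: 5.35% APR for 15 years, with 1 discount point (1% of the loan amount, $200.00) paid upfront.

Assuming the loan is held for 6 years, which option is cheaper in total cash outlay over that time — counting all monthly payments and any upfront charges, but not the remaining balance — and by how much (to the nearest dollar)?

Option 1 by $614

Option 1: monthly rate = 4.8%/12 = 0.0040000; payment = 20,000 × 0.0040000 / (1 − (1+0.0040000)^−180) = $156.08.
Option 2: monthly rate = 5.35%/12 = 0.0044583; payment = 20,000 × 0.0044583 / (1 − (1+0.0044583)^−180) = $161.83.
Over 72 months: Option 1 costs 72 × $156.08 = $11,237.76; Option 2 costs 72 × $161.83 + $200.00 = $11,851.76.
Option 1 is cheaper by $11,851.76 − $11,237.76 = $614.00.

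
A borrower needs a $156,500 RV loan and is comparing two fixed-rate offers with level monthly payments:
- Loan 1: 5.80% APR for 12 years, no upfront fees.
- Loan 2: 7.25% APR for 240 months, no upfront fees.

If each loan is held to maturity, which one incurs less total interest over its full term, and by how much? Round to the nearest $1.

Loan 1 by $79,273

Loan 1: monthly rate = 5.8%/12 = 0.0048333; payment = 156,500 × 0.0048333 / (1 − (1+0.0048333)^−144) = $1,511.06.
Total interest on Loan 1 = 144 × $1,511.06 − $156,500 = $61,092.64.
Loan 2: at 7.25% the monthly rate is 0.0060417, so the payment is 156,500 × 0.0060417 / (1 − 1.0060417^−240) = $1,236.94.
Total interest on Loan 2 = 240 × $1,236.94 − $156,500 = $140,365.60.
Loan 1 is lower by $79,272.96.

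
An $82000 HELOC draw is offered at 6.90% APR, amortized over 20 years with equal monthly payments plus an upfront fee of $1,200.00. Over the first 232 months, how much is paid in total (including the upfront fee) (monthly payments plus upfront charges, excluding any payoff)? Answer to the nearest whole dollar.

Monthly rate = 6.9%/12 = 0.0057500; payment = 82,000 × 0.0057500 / (1 − (1+0.0057500)^−240) = $630.83.
Total outlay = 232 × $630.83 + $1,200.00 = $147,552.56.

$147,553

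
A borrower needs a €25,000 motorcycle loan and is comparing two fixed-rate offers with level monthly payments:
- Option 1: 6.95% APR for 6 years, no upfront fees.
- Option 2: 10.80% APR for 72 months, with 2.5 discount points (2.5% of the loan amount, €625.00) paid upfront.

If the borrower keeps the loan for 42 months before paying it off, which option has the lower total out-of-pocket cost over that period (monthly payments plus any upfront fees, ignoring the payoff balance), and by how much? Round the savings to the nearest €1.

Option 1: at 6.95% the monthly rate is 0.0057917, so the payment is 25,000 × 0.0057917 / (1 − 1.0057917^−72) = €425.63.
Option 2: at 10.80% the monthly rate is 0.0090000, so the payment is 25,000 × 0.0090000 / (1 − 1.0090000^−72) = €473.29.
Over 42 months: Option 1 costs 42 × €425.63 = €17,876.46; Option 2 costs 42 × €473.29 + €625.00 = €20,503.18.
Option 1 is cheaper by €20,503.18 − €17,876.46 = €2,626.72.

Option 1 by €2,627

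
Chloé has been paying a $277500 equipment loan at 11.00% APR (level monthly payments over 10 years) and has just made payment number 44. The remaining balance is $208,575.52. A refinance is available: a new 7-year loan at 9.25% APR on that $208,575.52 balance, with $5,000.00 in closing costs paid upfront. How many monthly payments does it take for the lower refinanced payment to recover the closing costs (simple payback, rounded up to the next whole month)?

Current payment = 277,500 × 11%/12 / (1 − (1+0.0091667)^−120) = $3,822.56.
Refinanced payment = 208,575.52 × 0.0077083 / (1 − (1+0.0077083)^−84) = $3,382.31.
Monthly savings = $3,822.56 − $3,382.31 = $440.25.
Break-even = $5,000.00 / $440.25 = 11.36 → 12 months.

12 months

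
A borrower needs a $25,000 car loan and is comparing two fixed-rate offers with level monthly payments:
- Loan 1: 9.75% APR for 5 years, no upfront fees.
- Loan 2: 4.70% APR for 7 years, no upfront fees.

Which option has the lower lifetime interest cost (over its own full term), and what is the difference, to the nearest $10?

Loan 2 by $2,300

Loan 1: monthly rate = 9.75%/12 = 0.0081250; payment = 25,000 × 0.0081250 / (1 − (1+0.0081250)^−60) = $528.11.
Total interest on Loan 1 = 60 × $528.11 − $25,000 = $6,686.60.
Loan 2: monthly rate = 4.7%/12 = 0.0039167; payment = 25,000 × 0.0039167 / (1 − (1+0.0039167)^−84) = $349.83.
Total interest on Loan 2 = 84 × $349.83 − $25,000 = $4,385.72.
Loan 2 is lower by $2,300.88.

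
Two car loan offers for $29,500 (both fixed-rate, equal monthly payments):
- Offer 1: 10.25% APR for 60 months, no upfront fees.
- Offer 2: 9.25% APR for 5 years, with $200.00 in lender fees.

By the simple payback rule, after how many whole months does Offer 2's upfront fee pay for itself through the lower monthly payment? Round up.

14 months

Offer 1: at 10.25% the monthly rate is 0.0085417, so the payment is 29,500 × 0.0085417 / (1 − 1.0085417^−60) = $630.42.
Offer 2: at 9.25% the monthly rate is 0.0077083, so the payment is 29,500 × 0.0077083 / (1 − 1.0077083^−60) = $615.96.
Monthly savings = $630.42 − $615.96 = $14.46.
Break-even = $200.00 / $14.46 = 13.83 → 14 months.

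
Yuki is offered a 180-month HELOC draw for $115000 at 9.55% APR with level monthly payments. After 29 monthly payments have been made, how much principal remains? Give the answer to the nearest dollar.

With monthly rate i = 9.55%/12 = 0.0079583, the balance after k of n payments is P · [(1+i)^n − (1+i)^k] / [(1+i)^n − 1].
(1+0.0079583)^180 = 4.16547330 and (1+0.0079583)^29 = 1.25844666, so the balance is 115,000 × (4.16547330 − 1.25844666) / (4.16547330 − 1) = $105,610.77.

$105,611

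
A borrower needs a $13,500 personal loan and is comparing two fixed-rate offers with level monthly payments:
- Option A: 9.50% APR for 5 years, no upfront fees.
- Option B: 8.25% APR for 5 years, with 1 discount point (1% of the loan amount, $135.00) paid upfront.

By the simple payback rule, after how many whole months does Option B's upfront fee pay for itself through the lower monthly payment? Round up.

17 months

Option A: at 9.50% the monthly rate is 0.0079167, so the payment is 13,500 × 0.0079167 / (1 − 1.0079167^−60) = $283.53.
Option B: at 8.25% the monthly rate is 0.0068750, so the payment is 13,500 × 0.0068750 / (1 − 1.0068750^−60) = $275.35.
Monthly savings = $283.53 − $275.35 = $8.18.
Break-even = $135.00 / $8.18 = 16.50 → 17 months.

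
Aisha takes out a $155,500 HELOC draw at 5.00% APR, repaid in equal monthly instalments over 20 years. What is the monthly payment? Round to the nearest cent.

$1,026.23

Monthly rate = 5%/12 = 0.0041667; payment = 155,500 × 0.0041667 / (1 − (1+0.0041667)^−240) = $1,026.23.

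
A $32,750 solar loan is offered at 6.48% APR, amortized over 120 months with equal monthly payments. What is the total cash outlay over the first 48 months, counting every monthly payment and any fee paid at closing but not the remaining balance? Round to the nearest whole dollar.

$17,834

Monthly rate = 6.48%/12 = 0.0054000; payment = 32,750 × 0.0054000 / (1 − (1+0.0054000)^−120) = $371.54.
Total outlay = 48 × $371.54 = $17,833.92.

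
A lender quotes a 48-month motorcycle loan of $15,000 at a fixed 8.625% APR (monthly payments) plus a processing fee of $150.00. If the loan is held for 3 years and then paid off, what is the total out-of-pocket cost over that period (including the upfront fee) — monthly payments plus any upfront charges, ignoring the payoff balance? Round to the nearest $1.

Monthly rate = 8.625%/12 = 0.0071875; payment = 15,000 × 0.0071875 / (1 − (1+0.0071875)^−48) = $370.61.
Total outlay = 36 × $370.61 + $150.00 = $13,491.96.

$13,492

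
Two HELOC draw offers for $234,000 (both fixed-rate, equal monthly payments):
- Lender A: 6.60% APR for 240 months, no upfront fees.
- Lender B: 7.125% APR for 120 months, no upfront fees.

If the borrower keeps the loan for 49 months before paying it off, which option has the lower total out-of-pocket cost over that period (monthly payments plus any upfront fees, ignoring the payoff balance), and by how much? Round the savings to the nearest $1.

Lender A: at 6.60% the monthly rate is 0.0055000, so the payment is 234,000 × 0.0055000 / (1 − 1.0055000^−240) = $1,758.44.
Lender B: at 7.125% the monthly rate is 0.0059375, so the payment is 234,000 × 0.0059375 / (1 − 1.0059375^−120) = $2,732.04.
Over 49 months: Lender A costs 49 × $1,758.44 = $86,163.56; Lender B costs 49 × $2,732.04 = $133,869.96.
Lender A is cheaper by $133,869.96 − $86,163.56 = $47,706.40.

Lender A by $47,706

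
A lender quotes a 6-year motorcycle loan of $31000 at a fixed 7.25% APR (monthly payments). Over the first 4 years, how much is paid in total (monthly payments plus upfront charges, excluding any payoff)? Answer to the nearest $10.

$25,550

Monthly rate = 7.25%/12 = 0.0060417; payment = 31,000 × 0.0060417 / (1 − (1+0.0060417)^−72) = $532.25.
Total outlay = 48 × $532.25 = $25,548.00.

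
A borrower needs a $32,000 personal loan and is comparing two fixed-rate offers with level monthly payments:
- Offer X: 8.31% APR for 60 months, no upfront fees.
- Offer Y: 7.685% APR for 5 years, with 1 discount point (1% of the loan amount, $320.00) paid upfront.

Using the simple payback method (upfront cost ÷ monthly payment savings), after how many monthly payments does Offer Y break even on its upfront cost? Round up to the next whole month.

34 months

Offer X: monthly rate = 8.31%/12 = 0.0069250; payment = 32,000 × 0.0069250 / (1 − (1+0.0069250)^−60) = $653.60.
Offer Y: monthly rate = 7.685%/12 = 0.0064042; payment = 32,000 × 0.0064042 / (1 − (1+0.0064042)^−60) = $644.03.
Monthly savings = $653.60 − $644.03 = $9.57.
Break-even = $320.00 / $9.57 = 33.44 → 34 months.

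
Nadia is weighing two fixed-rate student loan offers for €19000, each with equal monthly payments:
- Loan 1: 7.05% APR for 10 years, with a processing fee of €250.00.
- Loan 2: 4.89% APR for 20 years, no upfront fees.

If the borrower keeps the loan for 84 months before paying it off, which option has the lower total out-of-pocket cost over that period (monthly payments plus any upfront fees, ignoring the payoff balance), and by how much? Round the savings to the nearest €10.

Loan 1: at 7.05% the monthly rate is 0.0058750, so the payment is 19,000 × 0.0058750 / (1 − 1.0058750^−120) = €221.10.
Loan 2: monthly rate = 4.89%/12 = 0.0040750; payment = 19,000 × 0.0040750 / (1 − (1+0.0040750)^−240) = €124.24.
Over 84 months: Loan 1 costs 84 × €221.10 + €250.00 = €18,822.40; Loan 2 costs 84 × €124.24 = €10,436.16.
Loan 2 is cheaper by €18,822.40 − €10,436.16 = €8,386.24.

Loan 2 by €8,390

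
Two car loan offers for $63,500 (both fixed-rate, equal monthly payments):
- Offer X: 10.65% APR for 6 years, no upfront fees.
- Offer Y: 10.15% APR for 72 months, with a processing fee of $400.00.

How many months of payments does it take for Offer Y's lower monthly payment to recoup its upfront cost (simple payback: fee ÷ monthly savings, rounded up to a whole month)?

25 months

Offer X: monthly rate = 10.65%/12 = 0.0088750; payment = 63,500 × 0.0088750 / (1 − (1+0.0088750)^−72) = $1,197.31.
Offer Y: monthly rate = 10.15%/12 = 0.0084583; payment = 63,500 × 0.0084583 / (1 − (1+0.0084583)^−72) = $1,181.20.
Monthly savings = $1,197.31 − $1,181.20 = $16.11.
Break-even = $400.00 / $16.11 = 24.83 → 25 months.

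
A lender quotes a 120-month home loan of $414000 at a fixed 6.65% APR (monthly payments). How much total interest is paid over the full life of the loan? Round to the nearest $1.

Monthly rate = 6.65%/12 = 0.0055417; payment = 414,000 × 0.0055417 / (1 − (1+0.0055417)^−120) = $4,732.54.
Total paid = 120 × $4,732.54 = $567,904.80; interest = $567,904.80 − $414,000 = $153,904.80.

$153,905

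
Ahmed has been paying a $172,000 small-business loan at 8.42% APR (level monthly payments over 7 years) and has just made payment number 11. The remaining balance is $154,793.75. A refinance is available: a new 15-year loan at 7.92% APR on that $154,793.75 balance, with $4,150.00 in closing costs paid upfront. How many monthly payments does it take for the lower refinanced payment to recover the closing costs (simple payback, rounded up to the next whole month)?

4 months

Current payment = 172,000 × 8.42%/12 / (1 − (1+0.0070167)^−84) = $2,716.96.
Refinanced payment = 154,793.75 × 0.0066000 / (1 − (1+0.0066000)^−180) = $1,472.15.
Monthly savings = $2,716.96 − $1,472.15 = $1,244.81.
Break-even = $4,150.00 / $1,244.81 = 3.33 → 4 months.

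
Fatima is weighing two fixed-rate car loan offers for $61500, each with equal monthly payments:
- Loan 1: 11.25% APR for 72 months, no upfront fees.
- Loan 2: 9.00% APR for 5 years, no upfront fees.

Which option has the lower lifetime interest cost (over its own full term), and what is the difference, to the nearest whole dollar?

Loan 2 by $8,253

Loan 1: at 11.25% the monthly rate is 0.0093750, so the payment is 61,500 × 0.0093750 / (1 − 1.0093750^−72) = $1,178.49.
Total interest on Loan 1 = 72 × $1,178.49 − $61,500 = $23,351.28.
Loan 2: monthly rate = 9%/12 = 0.0075000; payment = 61,500 × 0.0075000 / (1 − (1+0.0075000)^−60) = $1,276.64.
Total interest on Loan 2 = 60 × $1,276.64 − $61,500 = $15,098.40.
Loan 2 is lower by $8,252.88.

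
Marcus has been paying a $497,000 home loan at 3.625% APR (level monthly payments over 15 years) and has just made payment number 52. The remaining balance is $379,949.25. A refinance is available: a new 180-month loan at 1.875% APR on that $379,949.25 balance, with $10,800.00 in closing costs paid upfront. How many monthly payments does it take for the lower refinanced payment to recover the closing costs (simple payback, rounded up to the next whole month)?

Current payment = 497,000 × 3.625%/12 / (1 − (1+0.0030208)^−180) = $3,583.55.
Refinanced payment = 379,949.25 × 0.0015625 / (1 − (1+0.0015625)^−180) = $2,423.20.
Monthly savings = $3,583.55 − $2,423.20 = $1,160.35.
Break-even = $10,800.00 / $1,160.35 = 9.31 → 10 months.

10 months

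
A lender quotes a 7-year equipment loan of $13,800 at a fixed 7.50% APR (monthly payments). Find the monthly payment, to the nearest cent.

Monthly rate = 7.5%/12 = 0.0062500; payment = 13,800 × 0.0062500 / (1 − (1+0.0062500)^−84) = $211.67.

$211.67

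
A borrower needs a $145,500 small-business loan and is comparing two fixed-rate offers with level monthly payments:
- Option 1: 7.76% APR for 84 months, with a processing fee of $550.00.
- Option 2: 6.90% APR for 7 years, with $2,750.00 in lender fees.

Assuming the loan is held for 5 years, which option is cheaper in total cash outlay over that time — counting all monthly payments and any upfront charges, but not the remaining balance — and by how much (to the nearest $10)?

Option 2 by $1,490

Option 1: at 7.76% the monthly rate is 0.0064667, so the payment is 145,500 × 0.0064667 / (1 − 1.0064667^−84) = $2,250.44.
Option 2: monthly rate = 6.9%/12 = 0.0057500; payment = 145,500 × 0.0057500 / (1 − (1+0.0057500)^−84) = $2,188.88.
Over 60 months: Option 1 costs 60 × $2,250.44 + $550.00 = $135,576.40; Option 2 costs 60 × $2,188.88 + $2,750.00 = $134,082.80.
Option 2 is cheaper by $135,576.40 − $134,082.80 = $1,493.60.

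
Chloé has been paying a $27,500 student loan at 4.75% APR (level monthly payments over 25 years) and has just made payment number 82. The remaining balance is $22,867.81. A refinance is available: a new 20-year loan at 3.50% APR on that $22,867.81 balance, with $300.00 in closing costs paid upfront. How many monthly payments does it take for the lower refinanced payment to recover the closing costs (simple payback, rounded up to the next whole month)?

Current payment = 27,500 × 4.75%/12 / (1 − (1+0.0039583)^−300) = $156.78.
Refinanced payment = 22,867.81 × 0.0029167 / (1 − (1+0.0029167)^−240) = $132.62.
Monthly savings = $156.78 − $132.62 = $24.16.
Break-even = $300.00 / $24.16 = 12.42 → 13 months.

13 months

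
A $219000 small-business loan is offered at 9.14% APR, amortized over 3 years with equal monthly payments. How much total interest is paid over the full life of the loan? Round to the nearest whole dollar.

$32,223

Monthly rate = 9.14%/12 = 0.0076167; payment = 219,000 × 0.0076167 / (1 − (1+0.0076167)^−36) = $6,978.42.
Total paid = 36 × $6,978.42 = $251,223.12; interest = $251,223.12 − $219,000 = $32,223.12.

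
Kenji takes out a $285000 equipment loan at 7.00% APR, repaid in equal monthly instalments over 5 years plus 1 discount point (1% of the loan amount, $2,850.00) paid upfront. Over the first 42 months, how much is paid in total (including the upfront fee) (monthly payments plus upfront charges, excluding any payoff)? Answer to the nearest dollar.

$239,870

At 7.00% the monthly rate is 0.0058333, so the payment is 285,000 × 0.0058333 / (1 − 1.0058333^−60) = $5,643.34.
Total outlay = 42 × $5,643.34 + $2,850.00 = $239,870.28.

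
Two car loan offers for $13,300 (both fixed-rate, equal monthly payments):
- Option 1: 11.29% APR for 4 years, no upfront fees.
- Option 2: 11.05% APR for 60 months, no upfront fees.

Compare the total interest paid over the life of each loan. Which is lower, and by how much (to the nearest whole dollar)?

Option 1: monthly rate = 11.29%/12 = 0.0094083; payment = 13,300 × 0.0094083 / (1 − (1+0.0094083)^−48) = $345.62.
Total interest on Option 1 = 48 × $345.62 − $13,300 = $3,289.76.
Option 2: at 11.05% the monthly rate is 0.0092083, so the payment is 13,300 × 0.0092083 / (1 − 1.0092083^−60) = $289.51.
Total interest on Option 2 = 60 × $289.51 − $13,300 = $4,070.60.
Option 1 is lower by $780.84.

Option 1 by $781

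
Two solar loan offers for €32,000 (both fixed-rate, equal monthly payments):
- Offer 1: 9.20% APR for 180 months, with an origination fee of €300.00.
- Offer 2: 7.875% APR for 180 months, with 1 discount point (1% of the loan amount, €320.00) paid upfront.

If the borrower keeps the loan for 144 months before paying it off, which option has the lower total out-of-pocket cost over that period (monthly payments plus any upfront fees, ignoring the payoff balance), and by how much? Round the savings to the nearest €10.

Offer 2 by €3,560

Offer 1: at 9.20% the monthly rate is 0.0076667, so the payment is 32,000 × 0.0076667 / (1 − 1.0076667^−180) = €328.38.
Offer 2: monthly rate = 7.875%/12 = 0.0065625; payment = 32,000 × 0.0065625 / (1 − (1+0.0065625)^−180) = €303.50.
Over 144 months: Offer 1 costs 144 × €328.38 + €300.00 = €47,586.72; Offer 2 costs 144 × €303.50 + €320.00 = €44,024.00.
Offer 2 is cheaper by €47,586.72 − €44,024.00 = €3,562.72.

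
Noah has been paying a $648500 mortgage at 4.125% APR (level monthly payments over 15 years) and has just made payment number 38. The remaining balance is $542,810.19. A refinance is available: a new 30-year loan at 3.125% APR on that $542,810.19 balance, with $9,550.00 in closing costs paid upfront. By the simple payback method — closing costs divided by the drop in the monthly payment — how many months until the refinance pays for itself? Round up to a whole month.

Current payment = 648,500 × 4.125%/12 / (1 − (1+0.0034375)^−180) = $4,837.60.
Refinanced payment = 542,810.19 × 0.0026042 / (1 − (1+0.0026042)^−360) = $2,325.27.
Monthly savings = $4,837.60 − $2,325.27 = $2,512.33.
Break-even = $9,550.00 / $2,512.33 = 3.80 → 4 months.

4 months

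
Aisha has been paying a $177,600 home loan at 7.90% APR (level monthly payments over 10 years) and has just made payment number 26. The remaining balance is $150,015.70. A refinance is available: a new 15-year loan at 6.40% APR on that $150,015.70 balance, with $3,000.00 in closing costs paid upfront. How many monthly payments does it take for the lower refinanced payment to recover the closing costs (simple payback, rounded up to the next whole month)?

4 months

Current payment = 177,600 × 7.9%/12 / (1 − (1+0.0065833)^−120) = $2,145.41.
Refinanced payment = 150,015.70 × 0.0053333 / (1 − (1+0.0053333)^−180) = $1,298.57.
Monthly savings = $2,145.41 − $1,298.57 = $846.84.
Break-even = $3,000.00 / $846.84 = 3.54 → 4 months.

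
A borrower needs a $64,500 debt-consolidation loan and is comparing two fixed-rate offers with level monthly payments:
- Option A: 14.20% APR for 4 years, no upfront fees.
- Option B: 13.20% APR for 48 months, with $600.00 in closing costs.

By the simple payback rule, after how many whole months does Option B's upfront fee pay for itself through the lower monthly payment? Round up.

Option A: monthly rate = 14.2%/12 = 0.0118333; payment = 64,500 × 0.0118333 / (1 − (1+0.0118333)^−48) = $1,769.04.
Option B: at 13.20% the monthly rate is 0.0110000, so the payment is 64,500 × 0.0110000 / (1 − 1.0110000^−48) = $1,736.78.
Monthly savings = $1,769.04 − $1,736.78 = $32.26.
Break-even = $600.00 / $32.26 = 18.60 → 19 months.

19 months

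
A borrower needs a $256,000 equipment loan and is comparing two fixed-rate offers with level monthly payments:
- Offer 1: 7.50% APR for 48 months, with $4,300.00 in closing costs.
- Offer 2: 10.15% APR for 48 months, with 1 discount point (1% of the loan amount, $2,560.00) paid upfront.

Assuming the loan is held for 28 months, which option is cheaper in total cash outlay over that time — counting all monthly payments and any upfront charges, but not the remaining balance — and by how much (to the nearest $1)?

Offer 1 by $7,261

Offer 1: at 7.50% the monthly rate is 0.0062500, so the payment is 256,000 × 0.0062500 / (1 − 1.0062500^−48) = $6,189.80.
Offer 2: at 10.15% the monthly rate is 0.0084583, so the payment is 256,000 × 0.0084583 / (1 − 1.0084583^−48) = $6,511.28.
Over 28 months: Offer 1 costs 28 × $6,189.80 + $4,300.00 = $177,614.40; Offer 2 costs 28 × $6,511.28 + $2,560.00 = $184,875.84.
Offer 1 is cheaper by $184,875.84 − $177,614.40 = $7,261.44.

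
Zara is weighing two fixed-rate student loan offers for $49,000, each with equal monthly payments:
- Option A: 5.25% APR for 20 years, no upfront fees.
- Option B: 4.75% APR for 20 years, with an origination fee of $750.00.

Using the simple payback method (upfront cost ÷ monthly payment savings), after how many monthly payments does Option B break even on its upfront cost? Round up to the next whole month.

56 months

Option A: monthly rate = 5.25%/12 = 0.0043750; payment = 49,000 × 0.0043750 / (1 − (1+0.0043750)^−240) = $330.18.
Option B: monthly rate = 4.75%/12 = 0.0039583; payment = 49,000 × 0.0039583 / (1 − (1+0.0039583)^−240) = $316.65.
Monthly savings = $330.18 − $316.65 = $13.53.
Break-even = $750.00 / $13.53 = 55.43 → 56 months.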